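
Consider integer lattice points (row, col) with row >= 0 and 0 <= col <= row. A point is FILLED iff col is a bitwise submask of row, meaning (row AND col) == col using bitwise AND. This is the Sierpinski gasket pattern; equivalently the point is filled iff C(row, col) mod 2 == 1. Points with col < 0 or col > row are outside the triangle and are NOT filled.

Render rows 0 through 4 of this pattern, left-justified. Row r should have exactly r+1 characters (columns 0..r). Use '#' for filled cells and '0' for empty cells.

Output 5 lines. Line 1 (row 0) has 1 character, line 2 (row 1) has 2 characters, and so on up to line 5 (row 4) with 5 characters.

Answer: #
##
#0#
####
#000#

Derivation:
r0=0: #
r1=1: ##
r2=10: #0#
r3=11: ####
r4=100: #000#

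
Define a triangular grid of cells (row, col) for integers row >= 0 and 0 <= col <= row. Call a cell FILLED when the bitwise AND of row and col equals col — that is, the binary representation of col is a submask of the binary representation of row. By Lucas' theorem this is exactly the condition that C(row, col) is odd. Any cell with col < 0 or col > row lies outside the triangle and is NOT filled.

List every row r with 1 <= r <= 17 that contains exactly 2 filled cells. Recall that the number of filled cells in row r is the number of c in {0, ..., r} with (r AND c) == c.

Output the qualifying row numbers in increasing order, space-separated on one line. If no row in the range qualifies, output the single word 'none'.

Answer: 1 2 4 8 16

Derivation:
Row r has 2^popcount(r) filled cells, so we need popcount(r) = log2(2) = 1.
Scan r = 1..17 and keep those with exactly 1 one-bits:
r=1=1 popcount=1 -> KEEP
r=2=10 popcount=1 -> KEEP
r=3=11 popcount=2 -> skip
r=4=100 popcount=1 -> KEEP
r=5=101 popcount=2 -> skip
r=6=110 popcount=2 -> skip
r=7=111 popcount=3 -> skip
r=8=1000 popcount=1 -> KEEP
r=9=1001 popcount=2 -> skip
r=10=1010 popcount=2 -> skip
r=11=1011 popcount=3 -> skip
r=12=1100 popcount=2 -> skip
r=13=1101 popcount=3 -> skip
r=14=1110 popcount=3 -> skip
r=15=1111 popcount=4 -> skip
r=16=10000 popcount=1 -> KEEP
r=17=10001 popcount=2 -> skip
Kept rows: 1 2 4 8 16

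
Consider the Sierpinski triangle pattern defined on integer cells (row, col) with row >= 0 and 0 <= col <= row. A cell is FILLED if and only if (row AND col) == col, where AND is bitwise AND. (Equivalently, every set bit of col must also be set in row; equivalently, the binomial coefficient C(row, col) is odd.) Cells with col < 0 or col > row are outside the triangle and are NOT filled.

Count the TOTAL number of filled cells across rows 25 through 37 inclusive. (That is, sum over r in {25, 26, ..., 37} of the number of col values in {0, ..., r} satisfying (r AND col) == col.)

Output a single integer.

r25=11001 pc3: +8 =8
r26=11010 pc3: +8 =16
r27=11011 pc4: +16 =32
r28=11100 pc3: +8 =40
r29=11101 pc4: +16 =56
r30=11110 pc4: +16 =72
r31=11111 pc5: +32 =104
r32=100000 pc1: +2 =106
r33=100001 pc2: +4 =110
r34=100010 pc2: +4 =114
r35=100011 pc3: +8 =122
r36=100100 pc2: +4 =126
r37=100101 pc3: +8 =134

Answer: 134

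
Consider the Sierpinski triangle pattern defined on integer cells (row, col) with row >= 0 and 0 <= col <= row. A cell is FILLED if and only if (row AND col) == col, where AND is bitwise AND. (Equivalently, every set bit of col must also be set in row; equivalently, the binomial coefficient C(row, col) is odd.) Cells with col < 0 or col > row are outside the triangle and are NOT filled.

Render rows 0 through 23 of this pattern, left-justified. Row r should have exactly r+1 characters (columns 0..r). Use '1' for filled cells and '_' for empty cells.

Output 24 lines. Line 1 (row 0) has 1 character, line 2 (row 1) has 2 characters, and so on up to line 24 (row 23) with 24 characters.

r0=0: 1
r1=1: 11
r2=10: 1_1
r3=11: 1111
r4=100: 1___1
r5=101: 11__11
r6=110: 1_1_1_1
r7=111: 11111111
r8=1000: 1_______1
r9=1001: 11______11
r10=1010: 1_1_____1_1
r11=1011: 1111____1111
r12=1100: 1___1___1___1
r13=1101: 11__11__11__11
r14=1110: 1_1_1_1_1_1_1_1
r15=1111: 1111111111111111
r16=10000: 1_______________1
r17=10001: 11______________11
r18=10010: 1_1_____________1_1
r19=10011: 1111____________1111
r20=10100: 1___1___________1___1
r21=10101: 11__11__________11__11
r22=10110: 1_1_1_1_________1_1_1_1
r23=10111: 11111111________11111111

Answer: 1
11
1_1
1111
1___1
11__11
1_1_1_1
11111111
1_______1
11______11
1_1_____1_1
1111____1111
1___1___1___1
11__11__11__11
1_1_1_1_1_1_1_1
1111111111111111
1_______________1
11______________11
1_1_____________1_1
1111____________1111
1___1___________1___1
11__11__________11__11
1_1_1_1_________1_1_1_1
11111111________11111111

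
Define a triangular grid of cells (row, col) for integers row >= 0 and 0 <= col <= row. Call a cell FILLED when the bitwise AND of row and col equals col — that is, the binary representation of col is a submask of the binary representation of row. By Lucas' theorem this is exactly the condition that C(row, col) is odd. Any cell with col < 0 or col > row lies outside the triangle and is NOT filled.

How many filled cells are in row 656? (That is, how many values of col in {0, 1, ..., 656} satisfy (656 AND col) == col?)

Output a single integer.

Answer: 8

Derivation:
656 in binary = 1010010000
popcount(656) = number of 1-bits in 1010010000 = 3
A col c satisfies (656 AND c) == c iff every set bit of c is also set in 656; each of the 3 set bits of 656 can independently be on or off in c.
count = 2^3 = 8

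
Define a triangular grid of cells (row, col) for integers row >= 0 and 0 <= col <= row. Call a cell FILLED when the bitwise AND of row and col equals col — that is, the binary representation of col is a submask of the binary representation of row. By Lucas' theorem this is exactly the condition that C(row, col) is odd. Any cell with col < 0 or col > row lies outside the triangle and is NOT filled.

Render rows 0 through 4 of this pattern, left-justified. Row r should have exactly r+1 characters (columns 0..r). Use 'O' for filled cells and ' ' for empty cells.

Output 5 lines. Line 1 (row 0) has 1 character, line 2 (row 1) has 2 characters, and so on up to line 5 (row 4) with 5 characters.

r0=0: O
r1=1: OO
r2=10: O O
r3=11: OOOO
r4=100: O   O

Answer: O
OO
O O
OOOO
O   O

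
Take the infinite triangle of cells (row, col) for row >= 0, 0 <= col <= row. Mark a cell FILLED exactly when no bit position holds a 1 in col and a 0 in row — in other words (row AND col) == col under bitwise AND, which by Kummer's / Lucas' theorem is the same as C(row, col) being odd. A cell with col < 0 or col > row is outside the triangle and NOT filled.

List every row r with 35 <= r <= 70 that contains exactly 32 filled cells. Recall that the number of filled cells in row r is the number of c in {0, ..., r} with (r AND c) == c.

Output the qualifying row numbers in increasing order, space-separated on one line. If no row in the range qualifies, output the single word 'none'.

Answer: 47 55 59 61 62

Derivation:
Row r has 2^popcount(r) filled cells, so we need popcount(r) = log2(32) = 5.
Scan r = 35..70 and keep those with exactly 5 one-bits:
r=35=100011 popcount=3 -> skip
r=36=100100 popcount=2 -> skip
r=37=100101 popcount=3 -> skip
r=38=100110 popcount=3 -> skip
r=39=100111 popcount=4 -> skip
r=40=101000 popcount=2 -> skip
r=41=101001 popcount=3 -> skip
r=42=101010 popcount=3 -> skip
r=43=101011 popcount=4 -> skip
r=44=101100 popcount=3 -> skip
r=45=101101 popcount=4 -> skip
r=46=101110 popcount=4 -> skip
r=47=101111 popcount=5 -> KEEP
r=48=110000 popcount=2 -> skip
r=49=110001 popcount=3 -> skip
r=50=110010 popcount=3 -> skip
r=51=110011 popcount=4 -> skip
r=52=110100 popcount=3 -> skip
r=53=110101 popcount=4 -> skip
r=54=110110 popcount=4 -> skip
r=55=110111 popcount=5 -> KEEP
r=56=111000 popcount=3 -> skip
r=57=111001 popcount=4 -> skip
r=58=111010 popcount=4 -> skip
r=59=111011 popcount=5 -> KEEP
r=60=111100 popcount=4 -> skip
r=61=111101 popcount=5 -> KEEP
r=62=111110 popcount=5 -> KEEP
r=63=111111 popcount=6 -> skip
r=64=1000000 popcount=1 -> skip
r=65=1000001 popcount=2 -> skip
r=66=1000010 popcount=2 -> skip
r=67=1000011 popcount=3 -> skip
r=68=1000100 popcount=2 -> skip
r=69=1000101 popcount=3 -> skip
r=70=1000110 popcount=3 -> skip
Kept rows: 47 55 59 61 62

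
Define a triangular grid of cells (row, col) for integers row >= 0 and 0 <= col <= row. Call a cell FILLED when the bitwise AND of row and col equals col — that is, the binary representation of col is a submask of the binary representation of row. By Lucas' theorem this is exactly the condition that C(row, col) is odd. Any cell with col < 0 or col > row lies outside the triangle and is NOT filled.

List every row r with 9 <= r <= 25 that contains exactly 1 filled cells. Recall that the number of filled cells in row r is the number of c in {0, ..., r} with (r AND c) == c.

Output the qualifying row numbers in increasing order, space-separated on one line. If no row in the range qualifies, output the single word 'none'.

Row r has 2^popcount(r) filled cells, so we need popcount(r) = log2(1) = 0.
Scan r = 9..25 and keep those with exactly 0 one-bits:
r=9=1001 popcount=2 -> skip
r=10=1010 popcount=2 -> skip
r=11=1011 popcount=3 -> skip
r=12=1100 popcount=2 -> skip
r=13=1101 popcount=3 -> skip
r=14=1110 popcount=3 -> skip
r=15=1111 popcount=4 -> skip
r=16=10000 popcount=1 -> skip
r=17=10001 popcount=2 -> skip
r=18=10010 popcount=2 -> skip
r=19=10011 popcount=3 -> skip
r=20=10100 popcount=2 -> skip
r=21=10101 popcount=3 -> skip
r=22=10110 popcount=3 -> skip
r=23=10111 popcount=4 -> skip
r=24=11000 popcount=2 -> skip
r=25=11001 popcount=3 -> skip
Kept rows: none

Answer: none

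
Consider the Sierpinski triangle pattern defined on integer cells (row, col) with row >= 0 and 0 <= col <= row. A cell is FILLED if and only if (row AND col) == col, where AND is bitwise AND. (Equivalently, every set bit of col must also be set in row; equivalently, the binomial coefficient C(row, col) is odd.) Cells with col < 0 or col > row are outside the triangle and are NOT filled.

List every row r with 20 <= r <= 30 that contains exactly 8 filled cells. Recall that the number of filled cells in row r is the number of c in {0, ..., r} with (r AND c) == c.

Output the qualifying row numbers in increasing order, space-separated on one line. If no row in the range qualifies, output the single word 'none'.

Row r has 2^popcount(r) filled cells, so we need popcount(r) = log2(8) = 3.
Scan r = 20..30 and keep those with exactly 3 one-bits:
r=20=10100 popcount=2 -> skip
r=21=10101 popcount=3 -> KEEP
r=22=10110 popcount=3 -> KEEP
r=23=10111 popcount=4 -> skip
r=24=11000 popcount=2 -> skip
r=25=11001 popcount=3 -> KEEP
r=26=11010 popcount=3 -> KEEP
r=27=11011 popcount=4 -> skip
r=28=11100 popcount=3 -> KEEP
r=29=11101 popcount=4 -> skip
r=30=11110 popcount=4 -> skip
Kept rows: 21 22 25 26 28

Answer: 21 22 25 26 28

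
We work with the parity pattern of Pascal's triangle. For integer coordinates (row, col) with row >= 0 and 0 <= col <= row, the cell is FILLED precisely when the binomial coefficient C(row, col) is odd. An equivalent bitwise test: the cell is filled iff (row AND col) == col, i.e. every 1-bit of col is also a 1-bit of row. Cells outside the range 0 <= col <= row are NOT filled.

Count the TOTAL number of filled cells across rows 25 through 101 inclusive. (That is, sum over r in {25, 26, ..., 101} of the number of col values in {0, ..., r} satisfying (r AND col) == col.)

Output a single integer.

Answer: 1136

Derivation:
r25=11001 pc3: +8 =8
r26=11010 pc3: +8 =16
r27=11011 pc4: +16 =32
r28=11100 pc3: +8 =40
r29=11101 pc4: +16 =56
r30=11110 pc4: +16 =72
r31=11111 pc5: +32 =104
r32=100000 pc1: +2 =106
r33=100001 pc2: +4 =110
r34=100010 pc2: +4 =114
r35=100011 pc3: +8 =122
r36=100100 pc2: +4 =126
r37=100101 pc3: +8 =134
r38=100110 pc3: +8 =142
r39=100111 pc4: +16 =158
r40=101000 pc2: +4 =162
r41=101001 pc3: +8 =170
r42=101010 pc3: +8 =178
r43=101011 pc4: +16 =194
r44=101100 pc3: +8 =202
r45=101101 pc4: +16 =218
r46=101110 pc4: +16 =234
r47=101111 pc5: +32 =266
r48=110000 pc2: +4 =270
r49=110001 pc3: +8 =278
r50=110010 pc3: +8 =286
r51=110011 pc4: +16 =302
r52=110100 pc3: +8 =310
r53=110101 pc4: +16 =326
r54=110110 pc4: +16 =342
r55=110111 pc5: +32 =374
r56=111000 pc3: +8 =382
r57=111001 pc4: +16 =398
r58=111010 pc4: +16 =414
r59=111011 pc5: +32 =446
r60=111100 pc4: +16 =462
r61=111101 pc5: +32 =494
r62=111110 pc5: +32 =526
r63=111111 pc6: +64 =590
r64=1000000 pc1: +2 =592
r65=1000001 pc2: +4 =596
r66=1000010 pc2: +4 =600
r67=1000011 pc3: +8 =608
r68=1000100 pc2: +4 =612
r69=1000101 pc3: +8 =620
r70=1000110 pc3: +8 =628
r71=1000111 pc4: +16 =644
r72=1001000 pc2: +4 =648
r73=1001001 pc3: +8 =656
r74=1001010 pc3: +8 =664
r75=1001011 pc4: +16 =680
r76=1001100 pc3: +8 =688
r77=1001101 pc4: +16 =704
r78=1001110 pc4: +16 =720
r79=1001111 pc5: +32 =752
r80=1010000 pc2: +4 =756
r81=1010001 pc3: +8 =764
r82=1010010 pc3: +8 =772
r83=1010011 pc4: +16 =788
r84=1010100 pc3: +8 =796
r85=1010101 pc4: +16 =812
r86=1010110 pc4: +16 =828
r87=1010111 pc5: +32 =860
r88=1011000 pc3: +8 =868
r89=1011001 pc4: +16 =884
r90=1011010 pc4: +16 =900
r91=1011011 pc5: +32 =932
r92=1011100 pc4: +16 =948
r93=1011101 pc5: +32 =980
r94=1011110 pc5: +32 =1012
r95=1011111 pc6: +64 =1076
r96=1100000 pc2: +4 =1080
r97=1100001 pc3: +8 =1088
r98=1100010 pc3: +8 =1096
r99=1100011 pc4: +16 =1112
r100=1100100 pc3: +8 =1120
r101=1100101 pc4: +16 =1136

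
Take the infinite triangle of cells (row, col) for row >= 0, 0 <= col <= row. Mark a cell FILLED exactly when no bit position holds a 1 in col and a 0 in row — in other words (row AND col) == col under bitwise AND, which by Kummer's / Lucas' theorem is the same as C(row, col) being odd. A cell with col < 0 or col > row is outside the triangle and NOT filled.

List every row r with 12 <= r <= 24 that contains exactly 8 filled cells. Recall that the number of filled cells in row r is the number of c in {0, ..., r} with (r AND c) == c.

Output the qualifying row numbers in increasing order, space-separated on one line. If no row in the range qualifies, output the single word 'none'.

Row r has 2^popcount(r) filled cells, so we need popcount(r) = log2(8) = 3.
Scan r = 12..24 and keep those with exactly 3 one-bits:
r=12=1100 popcount=2 -> skip
r=13=1101 popcount=3 -> KEEP
r=14=1110 popcount=3 -> KEEP
r=15=1111 popcount=4 -> skip
r=16=10000 popcount=1 -> skip
r=17=10001 popcount=2 -> skip
r=18=10010 popcount=2 -> skip
r=19=10011 popcount=3 -> KEEP
r=20=10100 popcount=2 -> skip
r=21=10101 popcount=3 -> KEEP
r=22=10110 popcount=3 -> KEEP
r=23=10111 popcount=4 -> skip
r=24=11000 popcount=2 -> skip
Kept rows: 13 14 19 21 22

Answer: 13 14 19 21 22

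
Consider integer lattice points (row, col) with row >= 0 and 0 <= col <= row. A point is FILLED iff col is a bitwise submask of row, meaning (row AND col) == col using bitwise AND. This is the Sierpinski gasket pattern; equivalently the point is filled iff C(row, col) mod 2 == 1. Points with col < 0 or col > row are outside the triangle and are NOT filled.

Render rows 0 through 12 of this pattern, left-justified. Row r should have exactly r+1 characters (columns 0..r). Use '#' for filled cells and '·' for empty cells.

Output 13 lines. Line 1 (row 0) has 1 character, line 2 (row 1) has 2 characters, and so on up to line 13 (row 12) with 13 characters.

Answer: #
##
#·#
####
#···#
##··##
#·#·#·#
########
#·······#
##······##
#·#·····#·#
####····####
#···#···#···#

Derivation:
r0=0: #
r1=1: ##
r2=10: #·#
r3=11: ####
r4=100: #···#
r5=101: ##··##
r6=110: #·#·#·#
r7=111: ########
r8=1000: #·······#
r9=1001: ##······##
r10=1010: #·#·····#·#
r11=1011: ####····####
r12=1100: #···#···#···#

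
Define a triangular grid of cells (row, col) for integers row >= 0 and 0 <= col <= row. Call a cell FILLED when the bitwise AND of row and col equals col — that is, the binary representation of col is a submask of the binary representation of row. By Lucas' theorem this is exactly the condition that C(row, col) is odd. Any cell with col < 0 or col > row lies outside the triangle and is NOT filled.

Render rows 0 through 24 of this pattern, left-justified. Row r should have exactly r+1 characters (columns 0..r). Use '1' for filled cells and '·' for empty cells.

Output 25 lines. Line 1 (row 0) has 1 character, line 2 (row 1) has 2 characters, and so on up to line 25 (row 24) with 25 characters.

r0=0: 1
r1=1: 11
r2=10: 1·1
r3=11: 1111
r4=100: 1···1
r5=101: 11··11
r6=110: 1·1·1·1
r7=111: 11111111
r8=1000: 1·······1
r9=1001: 11······11
r10=1010: 1·1·····1·1
r11=1011: 1111····1111
r12=1100: 1···1···1···1
r13=1101: 11··11··11··11
r14=1110: 1·1·1·1·1·1·1·1
r15=1111: 1111111111111111
r16=10000: 1···············1
r17=10001: 11··············11
r18=10010: 1·1·············1·1
r19=10011: 1111············1111
r20=10100: 1···1···········1···1
r21=10101: 11··11··········11··11
r22=10110: 1·1·1·1·········1·1·1·1
r23=10111: 11111111········11111111
r24=11000: 1·······1·······1·······1

Answer: 1
11
1·1
1111
1···1
11··11
1·1·1·1
11111111
1·······1
11······11
1·1·····1·1
1111····1111
1···1···1···1
11··11··11··11
1·1·1·1·1·1·1·1
1111111111111111
1···············1
11··············11
1·1·············1·1
1111············1111
1···1···········1···1
11··11··········11··11
1·1·1·1·········1·1·1·1
11111111········11111111
1·······1·······1·······1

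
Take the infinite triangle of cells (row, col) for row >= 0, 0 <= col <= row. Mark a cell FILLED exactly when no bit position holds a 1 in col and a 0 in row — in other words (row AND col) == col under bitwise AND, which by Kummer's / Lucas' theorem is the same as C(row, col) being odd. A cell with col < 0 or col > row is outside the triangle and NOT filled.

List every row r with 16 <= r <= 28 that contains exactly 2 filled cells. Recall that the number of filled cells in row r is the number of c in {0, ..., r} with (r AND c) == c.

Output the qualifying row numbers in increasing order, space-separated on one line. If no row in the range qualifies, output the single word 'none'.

Row r has 2^popcount(r) filled cells, so we need popcount(r) = log2(2) = 1.
Scan r = 16..28 and keep those with exactly 1 one-bits:
r=16=10000 popcount=1 -> KEEP
r=17=10001 popcount=2 -> skip
r=18=10010 popcount=2 -> skip
r=19=10011 popcount=3 -> skip
r=20=10100 popcount=2 -> skip
r=21=10101 popcount=3 -> skip
r=22=10110 popcount=3 -> skip
r=23=10111 popcount=4 -> skip
r=24=11000 popcount=2 -> skip
r=25=11001 popcount=3 -> skip
r=26=11010 popcount=3 -> skip
r=27=11011 popcount=4 -> skip
r=28=11100 popcount=3 -> skip
Kept rows: 16

Answer: 16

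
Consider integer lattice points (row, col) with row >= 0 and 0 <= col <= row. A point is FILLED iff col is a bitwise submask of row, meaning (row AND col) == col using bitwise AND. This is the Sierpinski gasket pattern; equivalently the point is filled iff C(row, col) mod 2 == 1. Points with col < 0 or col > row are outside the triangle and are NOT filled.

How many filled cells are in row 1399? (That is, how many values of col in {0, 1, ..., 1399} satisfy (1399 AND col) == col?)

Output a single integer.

Answer: 256

Derivation:
1399 in binary = 10101110111
popcount(1399) = number of 1-bits in 10101110111 = 8
A col c satisfies (1399 AND c) == c iff every set bit of c is also set in 1399; each of the 8 set bits of 1399 can independently be on or off in c.
count = 2^8 = 256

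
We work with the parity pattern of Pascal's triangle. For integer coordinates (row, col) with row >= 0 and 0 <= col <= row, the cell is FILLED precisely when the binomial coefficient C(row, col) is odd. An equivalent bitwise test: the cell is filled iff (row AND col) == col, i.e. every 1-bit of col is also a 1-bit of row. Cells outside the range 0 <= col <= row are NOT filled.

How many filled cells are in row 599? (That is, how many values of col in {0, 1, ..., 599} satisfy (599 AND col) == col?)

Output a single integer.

Answer: 64

Derivation:
599 in binary = 1001010111
popcount(599) = number of 1-bits in 1001010111 = 6
A col c satisfies (599 AND c) == c iff every set bit of c is also set in 599; each of the 6 set bits of 599 can independently be on or off in c.
count = 2^6 = 64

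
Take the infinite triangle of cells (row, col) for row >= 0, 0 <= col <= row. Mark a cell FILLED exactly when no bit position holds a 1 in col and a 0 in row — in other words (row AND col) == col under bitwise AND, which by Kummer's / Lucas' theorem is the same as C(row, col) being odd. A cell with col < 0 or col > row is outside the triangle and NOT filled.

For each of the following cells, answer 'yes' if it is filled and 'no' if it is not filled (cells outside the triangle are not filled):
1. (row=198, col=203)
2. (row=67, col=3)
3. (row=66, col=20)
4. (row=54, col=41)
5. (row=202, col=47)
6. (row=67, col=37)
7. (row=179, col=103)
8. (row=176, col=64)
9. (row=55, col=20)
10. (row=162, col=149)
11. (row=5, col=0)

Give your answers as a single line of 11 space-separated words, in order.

(198,203): col outside [0, 198] -> not filled
(67,3): row=0b1000011, col=0b11, row AND col = 0b11 = 3; 3 == 3 -> filled
(66,20): row=0b1000010, col=0b10100, row AND col = 0b0 = 0; 0 != 20 -> empty
(54,41): row=0b110110, col=0b101001, row AND col = 0b100000 = 32; 32 != 41 -> empty
(202,47): row=0b11001010, col=0b101111, row AND col = 0b1010 = 10; 10 != 47 -> empty
(67,37): row=0b1000011, col=0b100101, row AND col = 0b1 = 1; 1 != 37 -> empty
(179,103): row=0b10110011, col=0b1100111, row AND col = 0b100011 = 35; 35 != 103 -> empty
(176,64): row=0b10110000, col=0b1000000, row AND col = 0b0 = 0; 0 != 64 -> empty
(55,20): row=0b110111, col=0b10100, row AND col = 0b10100 = 20; 20 == 20 -> filled
(162,149): row=0b10100010, col=0b10010101, row AND col = 0b10000000 = 128; 128 != 149 -> empty
(5,0): row=0b101, col=0b0, row AND col = 0b0 = 0; 0 == 0 -> filled

Answer: no yes no no no no no no yes no yes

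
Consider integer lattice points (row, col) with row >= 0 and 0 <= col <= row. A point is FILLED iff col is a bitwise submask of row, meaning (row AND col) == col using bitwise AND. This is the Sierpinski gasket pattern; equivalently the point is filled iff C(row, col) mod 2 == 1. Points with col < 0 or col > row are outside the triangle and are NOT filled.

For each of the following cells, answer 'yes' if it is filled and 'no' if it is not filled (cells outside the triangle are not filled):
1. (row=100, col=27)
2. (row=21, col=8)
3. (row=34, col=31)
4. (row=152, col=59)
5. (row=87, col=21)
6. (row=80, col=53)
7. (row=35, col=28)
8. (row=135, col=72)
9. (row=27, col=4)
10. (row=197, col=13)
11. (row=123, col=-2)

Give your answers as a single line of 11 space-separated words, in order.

(100,27): row=0b1100100, col=0b11011, row AND col = 0b0 = 0; 0 != 27 -> empty
(21,8): row=0b10101, col=0b1000, row AND col = 0b0 = 0; 0 != 8 -> empty
(34,31): row=0b100010, col=0b11111, row AND col = 0b10 = 2; 2 != 31 -> empty
(152,59): row=0b10011000, col=0b111011, row AND col = 0b11000 = 24; 24 != 59 -> empty
(87,21): row=0b1010111, col=0b10101, row AND col = 0b10101 = 21; 21 == 21 -> filled
(80,53): row=0b1010000, col=0b110101, row AND col = 0b10000 = 16; 16 != 53 -> empty
(35,28): row=0b100011, col=0b11100, row AND col = 0b0 = 0; 0 != 28 -> empty
(135,72): row=0b10000111, col=0b1001000, row AND col = 0b0 = 0; 0 != 72 -> empty
(27,4): row=0b11011, col=0b100, row AND col = 0b0 = 0; 0 != 4 -> empty
(197,13): row=0b11000101, col=0b1101, row AND col = 0b101 = 5; 5 != 13 -> empty
(123,-2): col outside [0, 123] -> not filled

Answer: no no no no yes no no no no no no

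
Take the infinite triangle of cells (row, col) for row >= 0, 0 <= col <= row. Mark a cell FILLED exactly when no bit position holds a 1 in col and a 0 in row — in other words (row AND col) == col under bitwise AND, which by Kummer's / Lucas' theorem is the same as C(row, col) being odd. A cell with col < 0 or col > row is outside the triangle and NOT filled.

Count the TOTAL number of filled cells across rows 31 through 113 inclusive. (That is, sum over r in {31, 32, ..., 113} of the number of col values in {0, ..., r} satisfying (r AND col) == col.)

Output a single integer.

Answer: 1352

Derivation:
r31=11111 pc5: +32 =32
r32=100000 pc1: +2 =34
r33=100001 pc2: +4 =38
r34=100010 pc2: +4 =42
r35=100011 pc3: +8 =50
r36=100100 pc2: +4 =54
r37=100101 pc3: +8 =62
r38=100110 pc3: +8 =70
r39=100111 pc4: +16 =86
r40=101000 pc2: +4 =90
r41=101001 pc3: +8 =98
r42=101010 pc3: +8 =106
r43=101011 pc4: +16 =122
r44=101100 pc3: +8 =130
r45=101101 pc4: +16 =146
r46=101110 pc4: +16 =162
r47=101111 pc5: +32 =194
r48=110000 pc2: +4 =198
r49=110001 pc3: +8 =206
r50=110010 pc3: +8 =214
r51=110011 pc4: +16 =230
r52=110100 pc3: +8 =238
r53=110101 pc4: +16 =254
r54=110110 pc4: +16 =270
r55=110111 pc5: +32 =302
r56=111000 pc3: +8 =310
r57=111001 pc4: +16 =326
r58=111010 pc4: +16 =342
r59=111011 pc5: +32 =374
r60=111100 pc4: +16 =390
r61=111101 pc5: +32 =422
r62=111110 pc5: +32 =454
r63=111111 pc6: +64 =518
r64=1000000 pc1: +2 =520
r65=1000001 pc2: +4 =524
r66=1000010 pc2: +4 =528
r67=1000011 pc3: +8 =536
r68=1000100 pc2: +4 =540
r69=1000101 pc3: +8 =548
r70=1000110 pc3: +8 =556
r71=1000111 pc4: +16 =572
r72=1001000 pc2: +4 =576
r73=1001001 pc3: +8 =584
r74=1001010 pc3: +8 =592
r75=1001011 pc4: +16 =608
r76=1001100 pc3: +8 =616
r77=1001101 pc4: +16 =632
r78=1001110 pc4: +16 =648
r79=1001111 pc5: +32 =680
r80=1010000 pc2: +4 =684
r81=1010001 pc3: +8 =692
r82=1010010 pc3: +8 =700
r83=1010011 pc4: +16 =716
r84=1010100 pc3: +8 =724
r85=1010101 pc4: +16 =740
r86=1010110 pc4: +16 =756
r87=1010111 pc5: +32 =788
r88=1011000 pc3: +8 =796
r89=1011001 pc4: +16 =812
r90=1011010 pc4: +16 =828
r91=1011011 pc5: +32 =860
r92=1011100 pc4: +16 =876
r93=1011101 pc5: +32 =908
r94=1011110 pc5: +32 =940
r95=1011111 pc6: +64 =1004
r96=1100000 pc2: +4 =1008
r97=1100001 pc3: +8 =1016
r98=1100010 pc3: +8 =1024
r99=1100011 pc4: +16 =1040
r100=1100100 pc3: +8 =1048
r101=1100101 pc4: +16 =1064
r102=1100110 pc4: +16 =1080
r103=1100111 pc5: +32 =1112
r104=1101000 pc3: +8 =1120
r105=1101001 pc4: +16 =1136
r106=1101010 pc4: +16 =1152
r107=1101011 pc5: +32 =1184
r108=1101100 pc4: +16 =1200
r109=1101101 pc5: +32 =1232
r110=1101110 pc5: +32 =1264
r111=1101111 pc6: +64 =1328
r112=1110000 pc3: +8 =1336
r113=1110001 pc4: +16 =1352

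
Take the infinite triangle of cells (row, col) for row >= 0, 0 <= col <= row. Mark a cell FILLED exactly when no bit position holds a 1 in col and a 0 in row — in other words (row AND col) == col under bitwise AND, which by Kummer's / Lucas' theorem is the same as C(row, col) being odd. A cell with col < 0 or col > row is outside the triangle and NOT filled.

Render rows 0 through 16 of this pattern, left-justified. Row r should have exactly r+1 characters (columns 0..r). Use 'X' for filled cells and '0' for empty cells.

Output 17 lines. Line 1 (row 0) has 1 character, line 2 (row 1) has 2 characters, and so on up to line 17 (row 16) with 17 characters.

Answer: X
XX
X0X
XXXX
X000X
XX00XX
X0X0X0X
XXXXXXXX
X0000000X
XX000000XX
X0X00000X0X
XXXX0000XXXX
X000X000X000X
XX00XX00XX00XX
X0X0X0X0X0X0X0X
XXXXXXXXXXXXXXXX
X000000000000000X

Derivation:
r0=0: X
r1=1: XX
r2=10: X0X
r3=11: XXXX
r4=100: X000X
r5=101: XX00XX
r6=110: X0X0X0X
r7=111: XXXXXXXX
r8=1000: X0000000X
r9=1001: XX000000XX
r10=1010: X0X00000X0X
r11=1011: XXXX0000XXXX
r12=1100: X000X000X000X
r13=1101: XX00XX00XX00XX
r14=1110: X0X0X0X0X0X0X0X
r15=1111: XXXXXXXXXXXXXXXX
r16=10000: X000000000000000X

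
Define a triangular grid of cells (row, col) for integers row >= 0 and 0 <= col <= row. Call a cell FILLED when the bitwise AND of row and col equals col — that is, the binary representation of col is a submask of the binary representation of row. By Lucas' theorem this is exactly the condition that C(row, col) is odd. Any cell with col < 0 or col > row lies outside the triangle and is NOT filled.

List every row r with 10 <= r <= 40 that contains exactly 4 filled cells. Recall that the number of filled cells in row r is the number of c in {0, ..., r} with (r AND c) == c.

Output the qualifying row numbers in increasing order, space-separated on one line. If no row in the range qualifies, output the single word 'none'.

Answer: 10 12 17 18 20 24 33 34 36 40

Derivation:
Row r has 2^popcount(r) filled cells, so we need popcount(r) = log2(4) = 2.
Scan r = 10..40 and keep those with exactly 2 one-bits:
r=10=1010 popcount=2 -> KEEP
r=11=1011 popcount=3 -> skip
r=12=1100 popcount=2 -> KEEP
r=13=1101 popcount=3 -> skip
r=14=1110 popcount=3 -> skip
r=15=1111 popcount=4 -> skip
r=16=10000 popcount=1 -> skip
r=17=10001 popcount=2 -> KEEP
r=18=10010 popcount=2 -> KEEP
r=19=10011 popcount=3 -> skip
r=20=10100 popcount=2 -> KEEP
r=21=10101 popcount=3 -> skip
r=22=10110 popcount=3 -> skip
r=23=10111 popcount=4 -> skip
r=24=11000 popcount=2 -> KEEP
r=25=11001 popcount=3 -> skip
r=26=11010 popcount=3 -> skip
r=27=11011 popcount=4 -> skip
r=28=11100 popcount=3 -> skip
r=29=11101 popcount=4 -> skip
r=30=11110 popcount=4 -> skip
r=31=11111 popcount=5 -> skip
r=32=100000 popcount=1 -> skip
r=33=100001 popcount=2 -> KEEP
r=34=100010 popcount=2 -> KEEP
r=35=100011 popcount=3 -> skip
r=36=100100 popcount=2 -> KEEP
r=37=100101 popcount=3 -> skip
r=38=100110 popcount=3 -> skip
r=39=100111 popcount=4 -> skip
r=40=101000 popcount=2 -> KEEP
Kept rows: 10 12 17 18 20 24 33 34 36 40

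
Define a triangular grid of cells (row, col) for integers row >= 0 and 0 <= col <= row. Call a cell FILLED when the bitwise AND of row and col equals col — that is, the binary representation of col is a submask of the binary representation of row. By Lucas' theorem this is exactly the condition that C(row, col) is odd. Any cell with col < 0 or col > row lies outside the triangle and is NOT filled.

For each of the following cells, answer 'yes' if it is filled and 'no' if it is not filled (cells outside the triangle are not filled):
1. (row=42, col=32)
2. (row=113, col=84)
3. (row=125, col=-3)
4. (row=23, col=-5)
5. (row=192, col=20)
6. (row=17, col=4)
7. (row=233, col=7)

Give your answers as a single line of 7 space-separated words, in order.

Answer: yes no no no no no no

Derivation:
(42,32): row=0b101010, col=0b100000, row AND col = 0b100000 = 32; 32 == 32 -> filled
(113,84): row=0b1110001, col=0b1010100, row AND col = 0b1010000 = 80; 80 != 84 -> empty
(125,-3): col outside [0, 125] -> not filled
(23,-5): col outside [0, 23] -> not filled
(192,20): row=0b11000000, col=0b10100, row AND col = 0b0 = 0; 0 != 20 -> empty
(17,4): row=0b10001, col=0b100, row AND col = 0b0 = 0; 0 != 4 -> empty
(233,7): row=0b11101001, col=0b111, row AND col = 0b1 = 1; 1 != 7 -> empty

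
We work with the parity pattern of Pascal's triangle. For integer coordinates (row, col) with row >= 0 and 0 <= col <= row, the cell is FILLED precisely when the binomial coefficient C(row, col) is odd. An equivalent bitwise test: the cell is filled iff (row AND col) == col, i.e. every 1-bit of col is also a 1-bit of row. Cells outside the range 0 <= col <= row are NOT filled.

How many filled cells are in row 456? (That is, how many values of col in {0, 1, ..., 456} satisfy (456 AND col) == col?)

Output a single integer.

456 in binary = 111001000
popcount(456) = number of 1-bits in 111001000 = 4
A col c satisfies (456 AND c) == c iff every set bit of c is also set in 456; each of the 4 set bits of 456 can independently be on or off in c.
count = 2^4 = 16

Answer: 16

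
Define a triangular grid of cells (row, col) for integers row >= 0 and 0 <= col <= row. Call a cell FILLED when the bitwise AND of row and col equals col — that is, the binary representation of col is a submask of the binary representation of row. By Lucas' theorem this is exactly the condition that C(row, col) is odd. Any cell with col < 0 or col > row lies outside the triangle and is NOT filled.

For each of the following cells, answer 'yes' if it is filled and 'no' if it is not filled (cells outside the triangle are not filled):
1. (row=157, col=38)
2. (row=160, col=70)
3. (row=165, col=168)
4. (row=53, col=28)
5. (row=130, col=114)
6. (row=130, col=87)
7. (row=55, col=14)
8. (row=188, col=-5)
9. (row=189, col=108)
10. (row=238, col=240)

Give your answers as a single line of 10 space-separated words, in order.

Answer: no no no no no no no no no no

Derivation:
(157,38): row=0b10011101, col=0b100110, row AND col = 0b100 = 4; 4 != 38 -> empty
(160,70): row=0b10100000, col=0b1000110, row AND col = 0b0 = 0; 0 != 70 -> empty
(165,168): col outside [0, 165] -> not filled
(53,28): row=0b110101, col=0b11100, row AND col = 0b10100 = 20; 20 != 28 -> empty
(130,114): row=0b10000010, col=0b1110010, row AND col = 0b10 = 2; 2 != 114 -> empty
(130,87): row=0b10000010, col=0b1010111, row AND col = 0b10 = 2; 2 != 87 -> empty
(55,14): row=0b110111, col=0b1110, row AND col = 0b110 = 6; 6 != 14 -> empty
(188,-5): col outside [0, 188] -> not filled
(189,108): row=0b10111101, col=0b1101100, row AND col = 0b101100 = 44; 44 != 108 -> empty
(238,240): col outside [0, 238] -> not filled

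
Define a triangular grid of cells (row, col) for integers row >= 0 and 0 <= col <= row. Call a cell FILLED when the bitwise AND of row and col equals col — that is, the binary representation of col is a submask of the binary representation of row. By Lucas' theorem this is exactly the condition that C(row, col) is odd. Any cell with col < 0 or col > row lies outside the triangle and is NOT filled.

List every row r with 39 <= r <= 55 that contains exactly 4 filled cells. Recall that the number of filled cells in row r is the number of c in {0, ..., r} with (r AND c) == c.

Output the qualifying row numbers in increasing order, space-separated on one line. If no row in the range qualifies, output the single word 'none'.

Row r has 2^popcount(r) filled cells, so we need popcount(r) = log2(4) = 2.
Scan r = 39..55 and keep those with exactly 2 one-bits:
r=39=100111 popcount=4 -> skip
r=40=101000 popcount=2 -> KEEP
r=41=101001 popcount=3 -> skip
r=42=101010 popcount=3 -> skip
r=43=101011 popcount=4 -> skip
r=44=101100 popcount=3 -> skip
r=45=101101 popcount=4 -> skip
r=46=101110 popcount=4 -> skip
r=47=101111 popcount=5 -> skip
r=48=110000 popcount=2 -> KEEP
r=49=110001 popcount=3 -> skip
r=50=110010 popcount=3 -> skip
r=51=110011 popcount=4 -> skip
r=52=110100 popcount=3 -> skip
r=53=110101 popcount=4 -> skip
r=54=110110 popcount=4 -> skip
r=55=110111 popcount=5 -> skip
Kept rows: 40 48

Answer: 40 48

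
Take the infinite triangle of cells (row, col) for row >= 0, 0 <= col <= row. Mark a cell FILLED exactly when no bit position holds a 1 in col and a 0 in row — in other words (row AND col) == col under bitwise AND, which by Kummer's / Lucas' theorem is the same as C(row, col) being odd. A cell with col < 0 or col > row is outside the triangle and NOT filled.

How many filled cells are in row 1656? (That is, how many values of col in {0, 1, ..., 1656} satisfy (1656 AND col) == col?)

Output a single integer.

1656 in binary = 11001111000
popcount(1656) = number of 1-bits in 11001111000 = 6
A col c satisfies (1656 AND c) == c iff every set bit of c is also set in 1656; each of the 6 set bits of 1656 can independently be on or off in c.
count = 2^6 = 64

Answer: 64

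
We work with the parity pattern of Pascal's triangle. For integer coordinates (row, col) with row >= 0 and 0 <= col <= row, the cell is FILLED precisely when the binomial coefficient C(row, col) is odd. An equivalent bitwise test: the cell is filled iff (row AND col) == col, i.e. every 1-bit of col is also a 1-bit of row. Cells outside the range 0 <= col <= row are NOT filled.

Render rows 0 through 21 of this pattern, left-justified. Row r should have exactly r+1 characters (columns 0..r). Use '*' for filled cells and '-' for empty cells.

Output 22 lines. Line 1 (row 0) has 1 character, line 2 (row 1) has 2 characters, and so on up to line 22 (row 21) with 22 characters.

r0=0: *
r1=1: **
r2=10: *-*
r3=11: ****
r4=100: *---*
r5=101: **--**
r6=110: *-*-*-*
r7=111: ********
r8=1000: *-------*
r9=1001: **------**
r10=1010: *-*-----*-*
r11=1011: ****----****
r12=1100: *---*---*---*
r13=1101: **--**--**--**
r14=1110: *-*-*-*-*-*-*-*
r15=1111: ****************
r16=10000: *---------------*
r17=10001: **--------------**
r18=10010: *-*-------------*-*
r19=10011: ****------------****
r20=10100: *---*-----------*---*
r21=10101: **--**----------**--**

Answer: *
**
*-*
****
*---*
**--**
*-*-*-*
********
*-------*
**------**
*-*-----*-*
****----****
*---*---*---*
**--**--**--**
*-*-*-*-*-*-*-*
****************
*---------------*
**--------------**
*-*-------------*-*
****------------****
*---*-----------*---*
**--**----------**--**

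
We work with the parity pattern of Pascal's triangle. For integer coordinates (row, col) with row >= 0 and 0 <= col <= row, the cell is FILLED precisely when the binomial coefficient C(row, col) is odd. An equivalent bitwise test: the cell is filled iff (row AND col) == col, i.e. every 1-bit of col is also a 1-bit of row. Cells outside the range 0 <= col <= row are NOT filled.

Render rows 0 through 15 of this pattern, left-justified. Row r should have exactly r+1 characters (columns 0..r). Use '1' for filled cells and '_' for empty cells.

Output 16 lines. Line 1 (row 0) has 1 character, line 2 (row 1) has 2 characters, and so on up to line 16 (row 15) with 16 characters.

r0=0: 1
r1=1: 11
r2=10: 1_1
r3=11: 1111
r4=100: 1___1
r5=101: 11__11
r6=110: 1_1_1_1
r7=111: 11111111
r8=1000: 1_______1
r9=1001: 11______11
r10=1010: 1_1_____1_1
r11=1011: 1111____1111
r12=1100: 1___1___1___1
r13=1101: 11__11__11__11
r14=1110: 1_1_1_1_1_1_1_1
r15=1111: 1111111111111111

Answer: 1
11
1_1
1111
1___1
11__11
1_1_1_1
11111111
1_______1
11______11
1_1_____1_1
1111____1111
1___1___1___1
11__11__11__11
1_1_1_1_1_1_1_1
1111111111111111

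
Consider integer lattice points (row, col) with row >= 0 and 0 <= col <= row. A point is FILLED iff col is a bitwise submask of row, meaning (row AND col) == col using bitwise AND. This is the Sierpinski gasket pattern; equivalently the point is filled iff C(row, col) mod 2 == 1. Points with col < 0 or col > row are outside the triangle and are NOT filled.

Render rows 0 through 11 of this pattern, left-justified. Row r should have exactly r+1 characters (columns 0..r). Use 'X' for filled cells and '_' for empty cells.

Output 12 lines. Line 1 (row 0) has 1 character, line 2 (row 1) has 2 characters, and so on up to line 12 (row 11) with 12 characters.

r0=0: X
r1=1: XX
r2=10: X_X
r3=11: XXXX
r4=100: X___X
r5=101: XX__XX
r6=110: X_X_X_X
r7=111: XXXXXXXX
r8=1000: X_______X
r9=1001: XX______XX
r10=1010: X_X_____X_X
r11=1011: XXXX____XXXX

Answer: X
XX
X_X
XXXX
X___X
XX__XX
X_X_X_X
XXXXXXXX
X_______X
XX______XX
X_X_____X_X
XXXX____XXXX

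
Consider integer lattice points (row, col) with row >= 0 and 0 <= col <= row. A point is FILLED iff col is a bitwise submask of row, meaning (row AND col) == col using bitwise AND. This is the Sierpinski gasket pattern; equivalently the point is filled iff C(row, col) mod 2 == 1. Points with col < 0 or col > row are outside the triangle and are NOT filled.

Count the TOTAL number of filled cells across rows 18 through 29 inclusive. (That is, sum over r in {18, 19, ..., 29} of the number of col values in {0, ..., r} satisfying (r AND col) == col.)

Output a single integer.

Answer: 108

Derivation:
r18=10010 pc2: +4 =4
r19=10011 pc3: +8 =12
r20=10100 pc2: +4 =16
r21=10101 pc3: +8 =24
r22=10110 pc3: +8 =32
r23=10111 pc4: +16 =48
r24=11000 pc2: +4 =52
r25=11001 pc3: +8 =60
r26=11010 pc3: +8 =68
r27=11011 pc4: +16 =84
r28=11100 pc3: +8 =92
r29=11101 pc4: +16 =108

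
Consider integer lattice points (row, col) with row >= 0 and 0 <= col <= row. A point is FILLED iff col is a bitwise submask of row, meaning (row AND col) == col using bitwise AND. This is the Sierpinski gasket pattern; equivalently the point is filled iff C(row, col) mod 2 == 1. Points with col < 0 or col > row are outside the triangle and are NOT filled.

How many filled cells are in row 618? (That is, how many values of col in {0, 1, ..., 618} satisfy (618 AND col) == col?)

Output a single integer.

618 in binary = 1001101010
popcount(618) = number of 1-bits in 1001101010 = 5
A col c satisfies (618 AND c) == c iff every set bit of c is also set in 618; each of the 5 set bits of 618 can independently be on or off in c.
count = 2^5 = 32

Answer: 32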